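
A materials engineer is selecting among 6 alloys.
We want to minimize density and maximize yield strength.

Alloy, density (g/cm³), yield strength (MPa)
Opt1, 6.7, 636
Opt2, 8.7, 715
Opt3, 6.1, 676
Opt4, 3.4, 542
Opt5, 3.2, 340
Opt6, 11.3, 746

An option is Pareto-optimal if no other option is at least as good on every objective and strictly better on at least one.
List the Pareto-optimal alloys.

Opt1: dominated by Opt3 (density 6.1≤6.7, yield strength 676≥636).
Opt2: not dominated.
Opt3: not dominated.
Opt4: not dominated.
Opt5: not dominated (best density).
Opt6: not dominated (best yield strength).

Opt2, Opt3, Opt4, Opt5, Opt6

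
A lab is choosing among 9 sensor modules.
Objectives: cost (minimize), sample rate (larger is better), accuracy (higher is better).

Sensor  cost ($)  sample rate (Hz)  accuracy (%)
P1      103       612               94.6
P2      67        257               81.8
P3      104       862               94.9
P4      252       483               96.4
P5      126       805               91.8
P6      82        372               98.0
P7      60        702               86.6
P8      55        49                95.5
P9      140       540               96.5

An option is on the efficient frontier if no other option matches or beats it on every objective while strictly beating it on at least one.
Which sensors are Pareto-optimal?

P1, P3, P6, P7, P8, P9

P1: not dominated.
P2: dominated by P7 (cost 60≤67, sample rate 702≥257, accuracy 86.6≥81.8).
P3: not dominated (best sample rate).
P4: dominated by P9 (cost 140≤252, sample rate 540≥483, accuracy 96.5≥96.4).
P5: dominated by P3 (cost 104≤126, sample rate 862≥805, accuracy 94.9≥91.8).
P6: not dominated (best accuracy).
P7: not dominated.
P8: not dominated (best cost).
P9: not dominated.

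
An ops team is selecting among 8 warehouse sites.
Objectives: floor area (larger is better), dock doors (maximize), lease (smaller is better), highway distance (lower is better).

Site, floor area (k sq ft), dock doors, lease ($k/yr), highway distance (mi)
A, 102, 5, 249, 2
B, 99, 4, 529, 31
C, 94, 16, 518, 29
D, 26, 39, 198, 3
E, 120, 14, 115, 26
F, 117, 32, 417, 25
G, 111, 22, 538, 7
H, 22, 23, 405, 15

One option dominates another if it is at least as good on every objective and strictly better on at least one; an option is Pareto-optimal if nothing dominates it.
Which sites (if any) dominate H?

D: floor area 26≥22, dock doors 39≥23, lease 198≤405, highway distance 3≤15 — dominates H.
Others (A, B, C, E, F, G) are each worse than H on at least one objective.

D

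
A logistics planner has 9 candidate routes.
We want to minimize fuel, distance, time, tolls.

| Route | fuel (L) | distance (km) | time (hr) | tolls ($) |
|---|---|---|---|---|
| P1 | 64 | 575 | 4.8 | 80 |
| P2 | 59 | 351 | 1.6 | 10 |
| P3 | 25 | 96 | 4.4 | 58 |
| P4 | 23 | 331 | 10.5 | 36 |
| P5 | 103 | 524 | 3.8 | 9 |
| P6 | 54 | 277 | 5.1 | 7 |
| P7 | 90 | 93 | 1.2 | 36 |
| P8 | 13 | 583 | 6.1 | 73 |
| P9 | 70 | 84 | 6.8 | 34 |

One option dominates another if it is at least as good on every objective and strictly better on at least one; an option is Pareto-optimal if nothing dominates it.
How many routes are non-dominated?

8

P1: dominated by P2 (fuel 59≤64, distance 351≤575, time 1.6≤4.8, tolls 10≤80).
P2: not dominated.
P3: not dominated.
P4: not dominated.
P5: not dominated.
P6: not dominated (best tolls).
P7: not dominated (best time).
P8: not dominated (best fuel).
P9: not dominated (best distance).
Pareto-optimal: P2, P3, P4, P5, P6, P7, P8, P9 → 8.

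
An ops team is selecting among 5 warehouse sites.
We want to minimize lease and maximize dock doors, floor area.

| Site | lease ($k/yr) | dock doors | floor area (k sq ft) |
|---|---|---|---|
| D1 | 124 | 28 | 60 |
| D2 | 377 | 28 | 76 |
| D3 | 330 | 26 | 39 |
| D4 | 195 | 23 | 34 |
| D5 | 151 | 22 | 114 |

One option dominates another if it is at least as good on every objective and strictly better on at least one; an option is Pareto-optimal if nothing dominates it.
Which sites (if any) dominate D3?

D1: lease 124≤330, dock doors 28≥26, floor area 60≥39 — dominates D3.
Others (D2, D4, D5) are each worse than D3 on at least one objective.

D1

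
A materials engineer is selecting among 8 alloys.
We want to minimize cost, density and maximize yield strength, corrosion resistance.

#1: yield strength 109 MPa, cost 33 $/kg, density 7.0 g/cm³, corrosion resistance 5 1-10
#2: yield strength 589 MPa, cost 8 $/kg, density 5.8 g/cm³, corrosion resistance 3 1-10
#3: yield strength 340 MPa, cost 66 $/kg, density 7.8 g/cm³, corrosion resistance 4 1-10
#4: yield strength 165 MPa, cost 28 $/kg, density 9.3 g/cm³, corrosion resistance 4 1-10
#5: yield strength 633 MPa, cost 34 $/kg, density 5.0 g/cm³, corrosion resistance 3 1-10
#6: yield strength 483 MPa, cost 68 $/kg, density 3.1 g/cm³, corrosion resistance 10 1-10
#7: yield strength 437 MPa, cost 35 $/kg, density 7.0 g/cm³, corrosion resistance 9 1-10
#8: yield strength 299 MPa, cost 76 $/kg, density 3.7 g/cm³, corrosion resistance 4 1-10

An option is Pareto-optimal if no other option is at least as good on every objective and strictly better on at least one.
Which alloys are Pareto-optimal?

#1: not dominated.
#2: not dominated (best cost).
#3: dominated by #7 (yield strength 437≥340, cost 35≤66, density 7.0≤7.8, corrosion resistance 9≥4).
#4: not dominated.
#5: not dominated (best yield strength).
#6: not dominated (best density).
#7: not dominated.
#8: dominated by #6 (yield strength 483≥299, cost 68≤76, density 3.1≤3.7, corrosion resistance 10≥4).

#1, #2, #4, #5, #6, #7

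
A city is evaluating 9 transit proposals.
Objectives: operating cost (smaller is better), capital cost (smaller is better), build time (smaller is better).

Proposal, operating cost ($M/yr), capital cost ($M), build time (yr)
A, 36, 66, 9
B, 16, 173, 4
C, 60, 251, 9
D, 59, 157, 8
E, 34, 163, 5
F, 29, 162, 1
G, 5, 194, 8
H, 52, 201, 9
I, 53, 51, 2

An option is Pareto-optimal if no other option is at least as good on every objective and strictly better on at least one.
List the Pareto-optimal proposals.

A: not dominated.
B: not dominated.
C: dominated by A (operating cost 36≤60, capital cost 66≤251, build time 9≤9).
D: dominated by I (operating cost 53≤59, capital cost 51≤157, build time 2≤8).
E: dominated by F (operating cost 29≤34, capital cost 162≤163, build time 1≤5).
F: not dominated (best build time).
G: not dominated (best operating cost).
H: dominated by A (operating cost 36≤52, capital cost 66≤201, build time 9≤9).
I: not dominated (best capital cost).

A, B, F, G, I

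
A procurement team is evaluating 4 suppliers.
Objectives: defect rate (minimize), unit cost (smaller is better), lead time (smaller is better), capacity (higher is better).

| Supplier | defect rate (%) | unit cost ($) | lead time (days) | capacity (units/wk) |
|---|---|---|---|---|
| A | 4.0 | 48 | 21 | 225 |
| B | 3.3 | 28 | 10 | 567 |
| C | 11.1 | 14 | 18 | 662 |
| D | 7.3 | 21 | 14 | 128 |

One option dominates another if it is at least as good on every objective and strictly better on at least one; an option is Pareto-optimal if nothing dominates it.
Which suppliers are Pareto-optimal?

B, C, D

A: dominated by B (defect rate 3.3≤4.0, unit cost 28≤48, lead time 10≤21, capacity 567≥225).
B: not dominated (best defect rate).
C: not dominated (best unit cost).
D: not dominated.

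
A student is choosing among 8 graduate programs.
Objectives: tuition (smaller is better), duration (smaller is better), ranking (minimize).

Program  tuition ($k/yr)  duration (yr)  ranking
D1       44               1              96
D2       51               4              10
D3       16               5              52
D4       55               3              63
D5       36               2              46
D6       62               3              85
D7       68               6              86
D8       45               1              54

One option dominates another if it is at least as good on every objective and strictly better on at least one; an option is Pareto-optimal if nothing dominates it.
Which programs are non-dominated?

D1: not dominated.
D2: not dominated (best ranking).
D3: not dominated (best tuition).
D4: dominated by D5 (tuition 36≤55, duration 2≤3, ranking 46≤63).
D5: not dominated.
D6: dominated by D4 (tuition 55≤62, duration 3≤3, ranking 63≤85).
D7: dominated by D2 (tuition 51≤68, duration 4≤6, ranking 10≤86).
D8: not dominated.

D1, D2, D3, D5, D8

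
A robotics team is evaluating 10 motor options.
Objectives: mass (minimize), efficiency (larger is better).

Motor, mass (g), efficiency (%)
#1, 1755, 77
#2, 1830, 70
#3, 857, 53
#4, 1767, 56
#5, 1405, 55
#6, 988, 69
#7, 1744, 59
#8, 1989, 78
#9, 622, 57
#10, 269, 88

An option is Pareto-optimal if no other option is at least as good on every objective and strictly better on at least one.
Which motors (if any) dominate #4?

#1: mass 1755≤1767, efficiency 77≥56 — dominates #4.
#6: mass 988≤1767, efficiency 69≥56 — dominates #4.
#7: mass 1744≤1767, efficiency 59≥56 — dominates #4.
#9: mass 622≤1767, efficiency 57≥56 — dominates #4.
#10: mass 269≤1767, efficiency 88≥56 — dominates #4.
Others (#2, #3, #5, #8) are each worse than #4 on at least one objective.

#1, #6, #7, #9, #10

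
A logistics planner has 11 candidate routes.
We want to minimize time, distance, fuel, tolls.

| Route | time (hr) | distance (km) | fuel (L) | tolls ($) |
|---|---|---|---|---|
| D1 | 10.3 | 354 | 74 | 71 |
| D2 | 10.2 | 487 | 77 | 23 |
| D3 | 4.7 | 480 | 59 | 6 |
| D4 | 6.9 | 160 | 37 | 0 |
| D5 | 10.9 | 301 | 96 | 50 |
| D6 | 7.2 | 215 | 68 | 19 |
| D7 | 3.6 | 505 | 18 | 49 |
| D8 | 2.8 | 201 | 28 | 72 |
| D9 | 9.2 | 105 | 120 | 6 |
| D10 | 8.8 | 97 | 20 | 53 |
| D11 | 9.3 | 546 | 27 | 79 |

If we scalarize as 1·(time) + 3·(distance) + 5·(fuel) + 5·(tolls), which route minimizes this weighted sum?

D10

D1: 1·10.3 + 3·354 + 5·74 + 5·71 = 1797.3
D2: 1·10.2 + 3·487 + 5·77 + 5·23 = 1971.2
D3: 1·4.7 + 3·480 + 5·59 + 5·6 = 1769.7
D4: 1·6.9 + 3·160 + 5·37 + 5·0 = 671.9
D5: 1·10.9 + 3·301 + 5·96 + 5·50 = 1643.9
D6: 1·7.2 + 3·215 + 5·68 + 5·19 = 1087.2
D7: 1·3.6 + 3·505 + 5·18 + 5·49 = 1853.6
D8: 1·2.8 + 3·201 + 5·28 + 5·72 = 1105.8
D9: 1·9.2 + 3·105 + 5·120 + 5·6 = 954.2
D10: 1·8.8 + 3·97 + 5·20 + 5·53 = 664.8
D11: 1·9.3 + 3·546 + 5·27 + 5·79 = 2177.3
Lowest: D10 at 664.8.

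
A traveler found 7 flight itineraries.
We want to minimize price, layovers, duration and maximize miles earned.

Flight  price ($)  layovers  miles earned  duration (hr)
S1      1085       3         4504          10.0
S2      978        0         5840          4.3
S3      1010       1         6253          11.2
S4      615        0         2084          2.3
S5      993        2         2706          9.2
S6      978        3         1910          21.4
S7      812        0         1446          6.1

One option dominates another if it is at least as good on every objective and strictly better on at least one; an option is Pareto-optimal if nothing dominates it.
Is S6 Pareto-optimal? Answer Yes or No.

S2 vs S6: price 978≤978, layovers 0≤3, miles earned 5840≥1910, duration 4.3≤21.4 — S2 is at least as good on every objective and strictly better on at least one, so S2 dominates S6.

No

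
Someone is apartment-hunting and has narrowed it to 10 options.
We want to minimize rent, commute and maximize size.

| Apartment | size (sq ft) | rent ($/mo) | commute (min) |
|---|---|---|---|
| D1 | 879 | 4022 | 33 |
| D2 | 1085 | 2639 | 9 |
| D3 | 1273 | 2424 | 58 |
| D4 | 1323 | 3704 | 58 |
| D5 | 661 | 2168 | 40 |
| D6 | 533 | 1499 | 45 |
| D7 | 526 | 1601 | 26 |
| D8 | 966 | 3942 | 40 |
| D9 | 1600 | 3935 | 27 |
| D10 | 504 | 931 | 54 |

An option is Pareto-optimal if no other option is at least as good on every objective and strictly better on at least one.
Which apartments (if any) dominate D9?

none

D1: worse on size (879 vs 1600).
D2: worse on size (1085 vs 1600).
D3: worse on size (1273 vs 1600).
D4: worse on size (1323 vs 1600).
D5: worse on size (661 vs 1600).
D6: worse on size (533 vs 1600).
D7: worse on size (526 vs 1600).
D8: worse on size (966 vs 1600).
D10: worse on size (504 vs 1600).
No option dominates D9.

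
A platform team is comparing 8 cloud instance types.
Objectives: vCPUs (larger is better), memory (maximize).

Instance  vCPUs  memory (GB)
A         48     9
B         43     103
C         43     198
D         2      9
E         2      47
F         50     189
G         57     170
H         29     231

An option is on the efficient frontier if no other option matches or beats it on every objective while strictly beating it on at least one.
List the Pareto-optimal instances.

A: dominated by F (vCPUs 50≥48, memory 189≥9).
B: dominated by C (vCPUs 43≥43, memory 198≥103).
C: not dominated.
D: dominated by A (vCPUs 48≥2, memory 9≥9).
E: dominated by B (vCPUs 43≥2, memory 103≥47).
F: not dominated.
G: not dominated (best vCPUs).
H: not dominated (best memory).

C, F, G, H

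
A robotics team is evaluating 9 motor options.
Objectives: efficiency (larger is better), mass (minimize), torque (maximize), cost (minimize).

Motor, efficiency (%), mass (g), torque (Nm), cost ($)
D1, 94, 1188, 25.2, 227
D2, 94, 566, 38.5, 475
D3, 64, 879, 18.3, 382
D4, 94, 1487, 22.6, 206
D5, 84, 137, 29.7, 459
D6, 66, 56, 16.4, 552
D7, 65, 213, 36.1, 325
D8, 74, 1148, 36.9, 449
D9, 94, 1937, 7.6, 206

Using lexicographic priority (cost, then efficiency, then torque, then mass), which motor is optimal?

D4

First minimize cost: best is 206, kept {D4, D9}.
Then maximize efficiency: best is 94, kept {D4, D9}.
Then maximize torque: best is 22.6, kept {D4}.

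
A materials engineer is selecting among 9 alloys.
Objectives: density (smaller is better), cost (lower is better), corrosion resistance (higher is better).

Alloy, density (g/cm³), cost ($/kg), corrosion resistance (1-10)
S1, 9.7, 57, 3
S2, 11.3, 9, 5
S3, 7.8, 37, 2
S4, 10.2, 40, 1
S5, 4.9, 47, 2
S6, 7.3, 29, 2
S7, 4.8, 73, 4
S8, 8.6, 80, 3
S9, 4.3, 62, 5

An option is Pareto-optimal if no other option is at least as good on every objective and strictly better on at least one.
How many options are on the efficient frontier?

5

S1: not dominated.
S2: not dominated (best cost).
S3: dominated by S6 (density 7.3≤7.8, cost 29≤37, corrosion resistance 2≥2).
S4: dominated by S3 (density 7.8≤10.2, cost 37≤40, corrosion resistance 2≥1).
S5: not dominated.
S6: not dominated.
S7: dominated by S9 (density 4.3≤4.8, cost 62≤73, corrosion resistance 5≥4).
S8: dominated by S7 (density 4.8≤8.6, cost 73≤80, corrosion resistance 4≥3).
S9: not dominated (best density).
Pareto-optimal: S1, S2, S5, S6, S9 → 5.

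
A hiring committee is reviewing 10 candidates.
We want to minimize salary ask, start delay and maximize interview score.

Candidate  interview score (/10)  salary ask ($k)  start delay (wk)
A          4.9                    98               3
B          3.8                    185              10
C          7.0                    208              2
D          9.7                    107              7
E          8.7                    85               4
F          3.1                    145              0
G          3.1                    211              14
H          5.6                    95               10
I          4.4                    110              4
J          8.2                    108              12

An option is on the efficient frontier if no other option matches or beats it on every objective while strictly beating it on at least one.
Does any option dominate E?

A: worse on interview score (4.9 vs 8.7).
B: worse on interview score (3.8 vs 8.7).
C: worse on interview score (7.0 vs 8.7).
D: worse on salary ask (107 vs 85).
F: worse on interview score (3.1 vs 8.7).
G: worse on interview score (3.1 vs 8.7).
H: worse on interview score (5.6 vs 8.7).
I: worse on interview score (4.4 vs 8.7).
J: worse on interview score (8.2 vs 8.7).
No option is at least as good as E on every objective and strictly better on one.

No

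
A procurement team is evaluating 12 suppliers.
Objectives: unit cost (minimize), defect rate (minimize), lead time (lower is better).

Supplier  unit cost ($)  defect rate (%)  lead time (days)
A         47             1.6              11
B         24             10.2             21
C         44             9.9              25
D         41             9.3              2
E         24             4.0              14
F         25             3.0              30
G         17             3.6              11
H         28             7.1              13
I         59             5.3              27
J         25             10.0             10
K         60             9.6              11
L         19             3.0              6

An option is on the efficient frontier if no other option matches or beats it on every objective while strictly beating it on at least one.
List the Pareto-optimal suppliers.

A: not dominated (best defect rate).
B: dominated by E (unit cost 24≤24, defect rate 4.0≤10.2, lead time 14≤21).
C: dominated by D (unit cost 41≤44, defect rate 9.3≤9.9, lead time 2≤25).
D: not dominated (best lead time).
E: dominated by G (unit cost 17≤24, defect rate 3.6≤4.0, lead time 11≤14).
F: dominated by L (unit cost 19≤25, defect rate 3.0≤3.0, lead time 6≤30).
G: not dominated (best unit cost).
H: dominated by G (unit cost 17≤28, defect rate 3.6≤7.1, lead time 11≤13).
I: dominated by A (unit cost 47≤59, defect rate 1.6≤5.3, lead time 11≤27).
J: dominated by L (unit cost 19≤25, defect rate 3.0≤10.0, lead time 6≤10).
K: dominated by A (unit cost 47≤60, defect rate 1.6≤9.6, lead time 11≤11).
L: not dominated.

A, D, G, L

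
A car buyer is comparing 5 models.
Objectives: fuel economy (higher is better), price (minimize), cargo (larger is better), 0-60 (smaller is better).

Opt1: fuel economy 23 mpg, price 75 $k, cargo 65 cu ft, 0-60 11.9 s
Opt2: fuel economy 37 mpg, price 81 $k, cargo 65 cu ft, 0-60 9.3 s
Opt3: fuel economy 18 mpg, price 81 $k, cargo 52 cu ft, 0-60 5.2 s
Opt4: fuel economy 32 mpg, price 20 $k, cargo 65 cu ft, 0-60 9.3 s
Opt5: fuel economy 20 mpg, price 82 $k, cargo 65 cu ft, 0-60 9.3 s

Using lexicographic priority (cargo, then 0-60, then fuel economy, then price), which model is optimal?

Opt2

First maximize cargo: best is 65, kept {Opt1, Opt2, Opt4, Opt5}.
Then minimize 0-60: best is 9.3, kept {Opt2, Opt4, Opt5}.
Then maximize fuel economy: best is 37, kept {Opt2}.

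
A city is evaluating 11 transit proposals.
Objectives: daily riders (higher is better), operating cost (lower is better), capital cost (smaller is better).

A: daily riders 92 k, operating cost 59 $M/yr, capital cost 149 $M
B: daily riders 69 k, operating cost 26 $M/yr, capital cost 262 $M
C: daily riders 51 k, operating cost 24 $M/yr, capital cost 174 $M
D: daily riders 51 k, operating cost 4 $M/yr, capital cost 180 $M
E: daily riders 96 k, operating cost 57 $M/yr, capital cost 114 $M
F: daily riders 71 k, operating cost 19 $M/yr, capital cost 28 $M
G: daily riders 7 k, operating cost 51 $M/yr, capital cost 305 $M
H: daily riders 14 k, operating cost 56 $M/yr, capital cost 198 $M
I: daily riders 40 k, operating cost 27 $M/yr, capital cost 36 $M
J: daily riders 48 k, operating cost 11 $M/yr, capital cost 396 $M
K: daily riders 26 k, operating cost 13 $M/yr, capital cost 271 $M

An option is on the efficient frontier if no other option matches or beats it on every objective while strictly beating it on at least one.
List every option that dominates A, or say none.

E

E: daily riders 96≥92, operating cost 57≤59, capital cost 114≤149 — dominates A.
Others (B, C, D, F, G, H, I, J, K) are each worse than A on at least one objective.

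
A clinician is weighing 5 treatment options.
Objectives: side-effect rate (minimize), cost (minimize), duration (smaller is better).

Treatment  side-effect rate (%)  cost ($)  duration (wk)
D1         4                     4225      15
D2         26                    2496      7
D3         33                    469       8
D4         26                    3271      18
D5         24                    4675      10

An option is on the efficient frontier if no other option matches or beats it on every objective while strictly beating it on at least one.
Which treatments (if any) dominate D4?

D2

D2: side-effect rate 26≤26, cost 2496≤3271, duration 7≤18 — dominates D4.
Others (D1, D3, D5) are each worse than D4 on at least one objective.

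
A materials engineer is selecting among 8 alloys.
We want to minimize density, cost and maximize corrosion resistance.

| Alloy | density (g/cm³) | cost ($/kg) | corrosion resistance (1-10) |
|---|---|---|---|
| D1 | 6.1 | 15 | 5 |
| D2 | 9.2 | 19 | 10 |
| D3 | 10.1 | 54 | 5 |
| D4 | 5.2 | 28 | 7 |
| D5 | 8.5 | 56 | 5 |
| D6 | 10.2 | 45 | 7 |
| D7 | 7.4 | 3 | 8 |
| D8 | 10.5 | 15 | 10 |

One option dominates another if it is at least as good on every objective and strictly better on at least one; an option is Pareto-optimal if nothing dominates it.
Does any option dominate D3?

D1 vs D3: density 6.1≤10.1, cost 15≤54, corrosion resistance 5≥5 — D1 is at least as good on every objective and strictly better on at least one, so D1 dominates D3.

Yes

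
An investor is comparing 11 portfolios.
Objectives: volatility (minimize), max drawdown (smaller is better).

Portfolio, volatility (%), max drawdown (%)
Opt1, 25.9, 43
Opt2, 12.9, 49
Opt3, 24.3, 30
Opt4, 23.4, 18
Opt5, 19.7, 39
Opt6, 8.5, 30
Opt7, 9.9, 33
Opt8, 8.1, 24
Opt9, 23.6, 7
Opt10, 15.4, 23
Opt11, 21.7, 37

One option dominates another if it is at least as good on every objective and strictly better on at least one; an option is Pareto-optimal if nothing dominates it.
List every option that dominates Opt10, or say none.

Opt1: worse on volatility (25.9 vs 15.4).
Opt2: worse on max drawdown (49 vs 23).
Opt3: worse on volatility (24.3 vs 15.4).
Opt4: worse on volatility (23.4 vs 15.4).
Opt5: worse on volatility (19.7 vs 15.4).
Opt6: worse on max drawdown (30 vs 23).
Opt7: worse on max drawdown (33 vs 23).
Opt8: worse on max drawdown (24 vs 23).
Opt9: worse on volatility (23.6 vs 15.4).
Opt11: worse on volatility (21.7 vs 15.4).
No option dominates Opt10.

none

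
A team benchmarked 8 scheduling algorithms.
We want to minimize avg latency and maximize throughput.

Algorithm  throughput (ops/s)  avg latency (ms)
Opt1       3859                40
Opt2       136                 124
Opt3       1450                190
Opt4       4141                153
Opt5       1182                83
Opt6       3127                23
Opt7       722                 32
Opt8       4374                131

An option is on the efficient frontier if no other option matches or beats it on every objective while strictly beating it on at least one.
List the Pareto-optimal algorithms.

Opt1, Opt6, Opt8

Opt1: not dominated.
Opt2: dominated by Opt1 (throughput 3859≥136, avg latency 40≤124).
Opt3: dominated by Opt1 (throughput 3859≥1450, avg latency 40≤190).
Opt4: dominated by Opt8 (throughput 4374≥4141, avg latency 131≤153).
Opt5: dominated by Opt1 (throughput 3859≥1182, avg latency 40≤83).
Opt6: not dominated (best avg latency).
Opt7: dominated by Opt6 (throughput 3127≥722, avg latency 23≤32).
Opt8: not dominated (best throughput).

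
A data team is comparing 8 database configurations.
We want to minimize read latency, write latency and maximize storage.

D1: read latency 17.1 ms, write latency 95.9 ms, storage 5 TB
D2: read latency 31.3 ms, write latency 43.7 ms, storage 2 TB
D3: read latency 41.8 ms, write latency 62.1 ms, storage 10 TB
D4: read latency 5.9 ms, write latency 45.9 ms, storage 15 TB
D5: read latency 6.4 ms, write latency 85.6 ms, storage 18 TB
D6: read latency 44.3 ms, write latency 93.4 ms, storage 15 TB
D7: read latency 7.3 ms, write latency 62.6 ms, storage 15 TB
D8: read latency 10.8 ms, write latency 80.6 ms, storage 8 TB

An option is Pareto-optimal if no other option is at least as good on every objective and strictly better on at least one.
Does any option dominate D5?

No

D1: worse on read latency (17.1 vs 6.4).
D2: worse on read latency (31.3 vs 6.4).
D3: worse on read latency (41.8 vs 6.4).
D4: worse on storage (15 vs 18).
D6: worse on read latency (44.3 vs 6.4).
D7: worse on read latency (7.3 vs 6.4).
D8: worse on read latency (10.8 vs 6.4).
No option is at least as good as D5 on every objective and strictly better on one.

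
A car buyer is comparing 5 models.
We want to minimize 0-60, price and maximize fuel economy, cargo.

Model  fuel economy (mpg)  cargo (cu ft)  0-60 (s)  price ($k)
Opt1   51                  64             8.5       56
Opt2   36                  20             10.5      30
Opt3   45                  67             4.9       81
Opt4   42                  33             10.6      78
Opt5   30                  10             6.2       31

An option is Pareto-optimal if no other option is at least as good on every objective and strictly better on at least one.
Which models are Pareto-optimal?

Opt1: not dominated (best fuel economy).
Opt2: not dominated (best price).
Opt3: not dominated (best cargo).
Opt4: dominated by Opt1 (fuel economy 51≥42, cargo 64≥33, 0-60 8.5≤10.6, price 56≤78).
Opt5: not dominated.

Opt1, Opt2, Opt3, Opt5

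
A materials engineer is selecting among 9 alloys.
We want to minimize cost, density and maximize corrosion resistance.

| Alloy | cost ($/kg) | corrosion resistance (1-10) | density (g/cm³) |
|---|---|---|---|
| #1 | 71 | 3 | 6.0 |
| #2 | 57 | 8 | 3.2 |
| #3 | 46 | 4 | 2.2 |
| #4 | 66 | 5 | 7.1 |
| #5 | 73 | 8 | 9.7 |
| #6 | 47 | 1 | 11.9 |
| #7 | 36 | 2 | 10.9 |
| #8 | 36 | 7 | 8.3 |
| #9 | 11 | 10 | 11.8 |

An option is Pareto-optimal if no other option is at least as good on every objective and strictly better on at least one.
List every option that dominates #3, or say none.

none

#1: worse on cost (71 vs 46).
#2: worse on cost (57 vs 46).
#4: worse on cost (66 vs 46).
#5: worse on cost (73 vs 46).
#6: worse on cost (47 vs 46).
#7: worse on corrosion resistance (2 vs 4).
#8: worse on density (8.3 vs 2.2).
#9: worse on density (11.8 vs 2.2).
No option dominates #3.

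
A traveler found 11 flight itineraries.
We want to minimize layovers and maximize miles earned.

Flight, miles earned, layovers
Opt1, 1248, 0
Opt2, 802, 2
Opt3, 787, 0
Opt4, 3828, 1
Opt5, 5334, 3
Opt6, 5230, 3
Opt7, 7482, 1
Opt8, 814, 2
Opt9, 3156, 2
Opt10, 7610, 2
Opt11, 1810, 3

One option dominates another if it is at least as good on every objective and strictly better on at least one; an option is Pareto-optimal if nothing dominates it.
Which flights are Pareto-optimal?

Opt1, Opt7, Opt10

Opt1: not dominated.
Opt2: dominated by Opt1 (miles earned 1248≥802, layovers 0≤2).
Opt3: dominated by Opt1 (miles earned 1248≥787, layovers 0≤0).
Opt4: dominated by Opt7 (miles earned 7482≥3828, layovers 1≤1).
Opt5: dominated by Opt7 (miles earned 7482≥5334, layovers 1≤3).
Opt6: dominated by Opt5 (miles earned 5334≥5230, layovers 3≤3).
Opt7: not dominated.
Opt8: dominated by Opt1 (miles earned 1248≥814, layovers 0≤2).
Opt9: dominated by Opt4 (miles earned 3828≥3156, layovers 1≤2).
Opt10: not dominated (best miles earned).
Opt11: dominated by Opt4 (miles earned 3828≥1810, layovers 1≤3).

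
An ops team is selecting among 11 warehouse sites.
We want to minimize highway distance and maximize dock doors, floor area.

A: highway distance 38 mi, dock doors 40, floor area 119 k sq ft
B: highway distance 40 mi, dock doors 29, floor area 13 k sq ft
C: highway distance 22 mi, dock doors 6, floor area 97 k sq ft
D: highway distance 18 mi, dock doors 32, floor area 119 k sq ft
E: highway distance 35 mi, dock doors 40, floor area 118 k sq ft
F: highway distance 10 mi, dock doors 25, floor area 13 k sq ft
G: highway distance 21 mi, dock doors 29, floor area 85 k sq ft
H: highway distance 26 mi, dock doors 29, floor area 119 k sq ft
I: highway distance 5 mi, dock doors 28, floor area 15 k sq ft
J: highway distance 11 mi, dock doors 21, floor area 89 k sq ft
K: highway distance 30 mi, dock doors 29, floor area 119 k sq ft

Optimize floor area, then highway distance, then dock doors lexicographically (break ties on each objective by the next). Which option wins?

First maximize floor area: best is 119, kept {A, D, H, K}.
Then minimize highway distance: best is 18, kept {D}.

D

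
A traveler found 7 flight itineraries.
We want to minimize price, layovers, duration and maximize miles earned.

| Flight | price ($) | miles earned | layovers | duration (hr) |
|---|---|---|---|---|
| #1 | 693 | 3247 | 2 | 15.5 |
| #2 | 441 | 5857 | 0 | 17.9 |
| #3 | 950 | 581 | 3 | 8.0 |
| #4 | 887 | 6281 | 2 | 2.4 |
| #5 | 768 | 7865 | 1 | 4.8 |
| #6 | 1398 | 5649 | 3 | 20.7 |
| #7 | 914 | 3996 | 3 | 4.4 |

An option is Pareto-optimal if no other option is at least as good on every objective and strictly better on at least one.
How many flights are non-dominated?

#1: not dominated.
#2: not dominated (best price).
#3: dominated by #4 (price 887≤950, miles earned 6281≥581, layovers 2≤3, duration 2.4≤8.0).
#4: not dominated (best duration).
#5: not dominated (best miles earned).
#6: dominated by #2 (price 441≤1398, miles earned 5857≥5649, layovers 0≤3, duration 17.9≤20.7).
#7: dominated by #4 (price 887≤914, miles earned 6281≥3996, layovers 2≤3, duration 2.4≤4.4).
Pareto-optimal: #1, #2, #4, #5 → 4.

4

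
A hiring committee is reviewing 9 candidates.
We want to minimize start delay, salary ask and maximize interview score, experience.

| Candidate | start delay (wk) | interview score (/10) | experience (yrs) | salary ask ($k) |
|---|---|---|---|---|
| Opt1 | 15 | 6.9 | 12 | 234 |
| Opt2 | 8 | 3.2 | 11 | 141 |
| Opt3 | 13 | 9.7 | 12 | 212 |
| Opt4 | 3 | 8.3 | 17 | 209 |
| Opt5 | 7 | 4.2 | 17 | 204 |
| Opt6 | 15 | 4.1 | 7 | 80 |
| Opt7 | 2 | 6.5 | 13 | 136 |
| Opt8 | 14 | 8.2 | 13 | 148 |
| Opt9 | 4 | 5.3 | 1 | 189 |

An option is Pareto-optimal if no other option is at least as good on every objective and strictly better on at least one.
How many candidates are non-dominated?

6

Opt1: dominated by Opt3 (start delay 13≤15, interview score 9.7≥6.9, experience 12≥12, salary ask 212≤234).
Opt2: dominated by Opt7 (start delay 2≤8, interview score 6.5≥3.2, experience 13≥11, salary ask 136≤141).
Opt3: not dominated (best interview score).
Opt4: not dominated.
Opt5: not dominated.
Opt6: not dominated (best salary ask).
Opt7: not dominated (best start delay).
Opt8: not dominated.
Opt9: dominated by Opt7 (start delay 2≤4, interview score 6.5≥5.3, experience 13≥1, salary ask 136≤189).
Pareto-optimal: Opt3, Opt4, Opt5, Opt6, Opt7, Opt8 → 6.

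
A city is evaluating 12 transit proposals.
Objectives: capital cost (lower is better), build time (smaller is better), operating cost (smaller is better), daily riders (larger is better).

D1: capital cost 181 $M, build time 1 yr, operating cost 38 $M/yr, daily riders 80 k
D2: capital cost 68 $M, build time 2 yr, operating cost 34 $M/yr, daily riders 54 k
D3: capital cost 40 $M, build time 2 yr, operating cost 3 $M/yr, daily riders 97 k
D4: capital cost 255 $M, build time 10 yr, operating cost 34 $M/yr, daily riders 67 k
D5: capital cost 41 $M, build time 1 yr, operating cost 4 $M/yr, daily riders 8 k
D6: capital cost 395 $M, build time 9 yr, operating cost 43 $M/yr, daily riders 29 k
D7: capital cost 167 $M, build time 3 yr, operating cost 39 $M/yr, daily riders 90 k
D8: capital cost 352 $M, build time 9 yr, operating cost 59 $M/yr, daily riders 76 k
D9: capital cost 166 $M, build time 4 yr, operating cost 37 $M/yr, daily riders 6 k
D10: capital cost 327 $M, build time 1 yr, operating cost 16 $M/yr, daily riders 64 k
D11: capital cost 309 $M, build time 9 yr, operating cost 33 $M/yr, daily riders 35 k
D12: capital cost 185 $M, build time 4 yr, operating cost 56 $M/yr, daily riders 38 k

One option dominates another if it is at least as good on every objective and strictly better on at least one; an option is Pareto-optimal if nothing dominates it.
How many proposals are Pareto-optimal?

D1: not dominated.
D2: dominated by D3 (capital cost 40≤68, build time 2≤2, operating cost 3≤34, daily riders 97≥54).
D3: not dominated (best capital cost).
D4: dominated by D3 (capital cost 40≤255, build time 2≤10, operating cost 3≤34, daily riders 97≥67).
D5: not dominated.
D6: dominated by D1 (capital cost 181≤395, build time 1≤9, operating cost 38≤43, daily riders 80≥29).
D7: dominated by D3 (capital cost 40≤167, build time 2≤3, operating cost 3≤39, daily riders 97≥90).
D8: dominated by D1 (capital cost 181≤352, build time 1≤9, operating cost 38≤59, daily riders 80≥76).
D9: dominated by D2 (capital cost 68≤166, build time 2≤4, operating cost 34≤37, daily riders 54≥6).
D10: not dominated.
D11: dominated by D3 (capital cost 40≤309, build time 2≤9, operating cost 3≤33, daily riders 97≥35).
D12: dominated by D1 (capital cost 181≤185, build time 1≤4, operating cost 38≤56, daily riders 80≥38).
Pareto-optimal: D1, D3, D5, D10 → 4.

4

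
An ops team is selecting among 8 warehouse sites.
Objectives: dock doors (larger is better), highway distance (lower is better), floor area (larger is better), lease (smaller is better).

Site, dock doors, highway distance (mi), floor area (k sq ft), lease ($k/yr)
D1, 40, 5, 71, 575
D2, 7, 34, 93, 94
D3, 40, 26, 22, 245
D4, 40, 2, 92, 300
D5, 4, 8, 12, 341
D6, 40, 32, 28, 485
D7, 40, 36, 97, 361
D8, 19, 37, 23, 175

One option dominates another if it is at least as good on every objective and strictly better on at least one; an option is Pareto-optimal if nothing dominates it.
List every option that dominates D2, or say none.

D1: worse on floor area (71 vs 93).
D3: worse on floor area (22 vs 93).
D4: worse on floor area (92 vs 93).
D5: worse on dock doors (4 vs 7).
D6: worse on floor area (28 vs 93).
D7: worse on highway distance (36 vs 34).
D8: worse on highway distance (37 vs 34).
No option dominates D2.

none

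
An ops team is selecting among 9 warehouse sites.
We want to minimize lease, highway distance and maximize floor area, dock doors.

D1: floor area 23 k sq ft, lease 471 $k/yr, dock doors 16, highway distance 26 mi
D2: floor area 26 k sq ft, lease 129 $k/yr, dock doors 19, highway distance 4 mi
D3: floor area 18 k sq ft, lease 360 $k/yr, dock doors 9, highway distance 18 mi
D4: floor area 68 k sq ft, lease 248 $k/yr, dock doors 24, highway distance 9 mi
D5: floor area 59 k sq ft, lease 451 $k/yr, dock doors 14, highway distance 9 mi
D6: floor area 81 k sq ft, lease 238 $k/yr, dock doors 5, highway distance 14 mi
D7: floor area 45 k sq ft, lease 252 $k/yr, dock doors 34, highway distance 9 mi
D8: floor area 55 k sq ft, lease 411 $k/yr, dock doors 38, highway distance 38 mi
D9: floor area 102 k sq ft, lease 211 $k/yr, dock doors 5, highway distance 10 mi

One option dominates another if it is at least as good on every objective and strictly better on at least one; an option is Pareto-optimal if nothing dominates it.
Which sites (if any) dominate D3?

D2, D4, D7

D2: floor area 26≥18, lease 129≤360, dock doors 19≥9, highway distance 4≤18 — dominates D3.
D4: floor area 68≥18, lease 248≤360, dock doors 24≥9, highway distance 9≤18 — dominates D3.
D7: floor area 45≥18, lease 252≤360, dock doors 34≥9, highway distance 9≤18 — dominates D3.
Others (D1, D5, D6, D8, D9) are each worse than D3 on at least one objective.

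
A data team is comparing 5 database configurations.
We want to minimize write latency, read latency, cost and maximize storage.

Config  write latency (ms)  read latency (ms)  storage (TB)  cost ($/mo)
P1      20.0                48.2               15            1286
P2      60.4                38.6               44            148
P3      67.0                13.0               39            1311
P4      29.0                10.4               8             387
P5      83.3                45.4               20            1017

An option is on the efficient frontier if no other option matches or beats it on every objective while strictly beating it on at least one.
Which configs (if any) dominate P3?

P1: worse on read latency (48.2 vs 13.0).
P2: worse on read latency (38.6 vs 13.0).
P4: worse on storage (8 vs 39).
P5: worse on write latency (83.3 vs 67.0).
No option dominates P3.

none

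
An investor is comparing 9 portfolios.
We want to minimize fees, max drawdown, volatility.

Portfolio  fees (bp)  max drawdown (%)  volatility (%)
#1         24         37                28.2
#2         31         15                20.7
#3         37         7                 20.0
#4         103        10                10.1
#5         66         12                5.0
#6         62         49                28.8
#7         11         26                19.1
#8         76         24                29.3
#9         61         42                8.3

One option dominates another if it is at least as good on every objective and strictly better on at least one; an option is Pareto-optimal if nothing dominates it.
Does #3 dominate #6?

Yes

#3 vs #6: fees 37≤62, max drawdown 7≤49, volatility 20.0≤28.8 — #3 is at least as good on every objective with at least one strict improvement.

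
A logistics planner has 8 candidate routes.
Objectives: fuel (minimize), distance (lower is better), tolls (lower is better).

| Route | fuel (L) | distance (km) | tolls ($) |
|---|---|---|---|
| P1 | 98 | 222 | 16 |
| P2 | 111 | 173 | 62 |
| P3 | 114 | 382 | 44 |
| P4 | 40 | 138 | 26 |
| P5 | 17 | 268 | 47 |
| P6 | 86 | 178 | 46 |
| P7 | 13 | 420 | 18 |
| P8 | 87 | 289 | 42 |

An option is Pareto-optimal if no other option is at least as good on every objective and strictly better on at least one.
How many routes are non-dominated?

P1: not dominated (best tolls).
P2: dominated by P4 (fuel 40≤111, distance 138≤173, tolls 26≤62).
P3: dominated by P1 (fuel 98≤114, distance 222≤382, tolls 16≤44).
P4: not dominated (best distance).
P5: not dominated.
P6: dominated by P4 (fuel 40≤86, distance 138≤178, tolls 26≤46).
P7: not dominated (best fuel).
P8: dominated by P4 (fuel 40≤87, distance 138≤289, tolls 26≤42).
Pareto-optimal: P1, P4, P5, P7 → 4.

4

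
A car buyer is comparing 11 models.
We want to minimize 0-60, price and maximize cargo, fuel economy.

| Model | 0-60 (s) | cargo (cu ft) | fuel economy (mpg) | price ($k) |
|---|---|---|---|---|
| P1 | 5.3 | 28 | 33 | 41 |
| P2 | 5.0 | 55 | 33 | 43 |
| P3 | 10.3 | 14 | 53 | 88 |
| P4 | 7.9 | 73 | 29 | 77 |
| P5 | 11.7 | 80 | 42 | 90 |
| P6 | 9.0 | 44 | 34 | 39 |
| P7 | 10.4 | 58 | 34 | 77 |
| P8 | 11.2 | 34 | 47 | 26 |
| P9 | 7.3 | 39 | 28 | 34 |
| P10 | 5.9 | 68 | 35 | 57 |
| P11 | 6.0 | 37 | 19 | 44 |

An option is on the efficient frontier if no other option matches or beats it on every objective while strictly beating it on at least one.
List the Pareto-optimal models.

P1, P2, P3, P4, P5, P6, P8, P9, P10

P1: not dominated.
P2: not dominated (best 0-60).
P3: not dominated (best fuel economy).
P4: not dominated.
P5: not dominated (best cargo).
P6: not dominated.
P7: dominated by P10 (0-60 5.9≤10.4, cargo 68≥58, fuel economy 35≥34, price 57≤77).
P8: not dominated (best price).
P9: not dominated.
P10: not dominated.
P11: dominated by P2 (0-60 5.0≤6.0, cargo 55≥37, fuel economy 33≥19, price 43≤44).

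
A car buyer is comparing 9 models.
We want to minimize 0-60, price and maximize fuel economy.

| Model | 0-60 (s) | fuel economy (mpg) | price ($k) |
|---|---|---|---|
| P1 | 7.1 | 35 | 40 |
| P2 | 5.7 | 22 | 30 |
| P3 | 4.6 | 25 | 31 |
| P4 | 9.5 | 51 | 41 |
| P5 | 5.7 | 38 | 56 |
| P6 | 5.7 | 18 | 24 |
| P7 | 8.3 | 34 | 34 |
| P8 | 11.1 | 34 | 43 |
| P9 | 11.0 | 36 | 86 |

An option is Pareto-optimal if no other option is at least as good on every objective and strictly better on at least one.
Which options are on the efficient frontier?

P1: not dominated.
P2: not dominated.
P3: not dominated (best 0-60).
P4: not dominated (best fuel economy).
P5: not dominated.
P6: not dominated (best price).
P7: not dominated.
P8: dominated by P1 (0-60 7.1≤11.1, fuel economy 35≥34, price 40≤43).
P9: dominated by P4 (0-60 9.5≤11.0, fuel economy 51≥36, price 41≤86).

P1, P2, P3, P4, P5, P6, P7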